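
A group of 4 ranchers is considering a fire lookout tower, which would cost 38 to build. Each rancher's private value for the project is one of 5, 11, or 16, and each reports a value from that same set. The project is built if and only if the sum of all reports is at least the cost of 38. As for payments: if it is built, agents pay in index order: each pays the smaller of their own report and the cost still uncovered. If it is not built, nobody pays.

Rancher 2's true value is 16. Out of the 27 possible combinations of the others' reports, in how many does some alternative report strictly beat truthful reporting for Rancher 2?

20

Others report (5, 11, 11): truth gives 0; report 11 gives 5 > 0. Violating.
Others report (5, 11, 16): truth gives 0; report 11 gives 5 > 0. Violating.
Others report (5, 16, 11): truth gives 0; report 11 gives 5 > 0. Violating.
Others report (5, 16, 16): truth gives 0; report 5 gives 11 > 0. Violating.
Others report (5, 5, 5): truth gives 0; no alternative beats it.
Others report (5, 5, 11): truth gives 0; no alternative beats it.
(Checking all 27 profiles: 20 have a profitable deviation, 7 do not.)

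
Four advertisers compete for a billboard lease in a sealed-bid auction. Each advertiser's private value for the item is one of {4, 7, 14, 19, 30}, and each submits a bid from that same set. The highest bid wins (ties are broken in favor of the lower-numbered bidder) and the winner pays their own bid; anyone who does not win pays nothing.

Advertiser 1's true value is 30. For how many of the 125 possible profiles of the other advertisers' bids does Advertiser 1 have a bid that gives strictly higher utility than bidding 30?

64

Others bid (4, 4, 4): truth gives 0; bid 4 gives 26 > 0. Violating.
Others bid (4, 4, 7): truth gives 0; bid 7 gives 23 > 0. Violating.
Others bid (4, 4, 14): truth gives 0; bid 14 gives 16 > 0. Violating.
Others bid (4, 4, 19): truth gives 0; bid 19 gives 11 > 0. Violating.
Others bid (4, 4, 30): truth gives 0; no alternative beats it.
Others bid (4, 7, 30): truth gives 0; no alternative beats it.
(Checking all 125 profiles: 64 have a profitable deviation, 61 do not.)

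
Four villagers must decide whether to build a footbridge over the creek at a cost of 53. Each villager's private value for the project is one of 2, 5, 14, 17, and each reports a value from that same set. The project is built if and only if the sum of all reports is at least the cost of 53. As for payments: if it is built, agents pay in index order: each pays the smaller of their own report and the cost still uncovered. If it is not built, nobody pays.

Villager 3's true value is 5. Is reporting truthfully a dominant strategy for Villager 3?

No

Consider the case where Villager 1 reports 17, Villager 2 reports 17 and Villager 4 reports 17.
Truthful report 5: project built, pays 5, utility 5 - 5 = 0.
Report 2 instead: project built, pays 2, utility 5 - 2 = 3.
Since 3 > 0, reporting 2 is strictly better here, so truthful reporting is not dominant.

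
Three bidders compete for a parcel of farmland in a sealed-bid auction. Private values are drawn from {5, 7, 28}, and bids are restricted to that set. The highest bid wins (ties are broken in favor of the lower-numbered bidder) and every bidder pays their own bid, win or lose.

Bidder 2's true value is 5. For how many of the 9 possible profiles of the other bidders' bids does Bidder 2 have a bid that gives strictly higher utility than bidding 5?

Others bid (5, 5): truth gives -5; bid 7 gives -2 > -5. Violating.
Others bid (5, 7): truth gives -5; bid 7 gives -2 > -5. Violating.
Others bid (5, 28): truth gives -5; no alternative beats it.
Others bid (7, 5): truth gives -5; no alternative beats it.
(Checking all 9 profiles: 2 have a profitable deviation, 7 do not.)

2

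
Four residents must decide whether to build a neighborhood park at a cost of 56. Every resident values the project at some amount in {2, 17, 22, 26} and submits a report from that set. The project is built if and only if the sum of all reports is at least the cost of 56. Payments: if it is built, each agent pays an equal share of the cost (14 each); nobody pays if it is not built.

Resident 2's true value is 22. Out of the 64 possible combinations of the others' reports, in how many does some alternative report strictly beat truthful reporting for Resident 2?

3

Others report (2, 2, 26): truth gives 0; report 26 gives 8 > 0. Violating.
Others report (2, 26, 2): truth gives 0; report 26 gives 8 > 0. Violating.
Others report (26, 2, 2): truth gives 0; report 26 gives 8 > 0. Violating.
Others report (2, 2, 2): truth gives 0; no alternative beats it.
Others report (2, 2, 17): truth gives 0; no alternative beats it.
(Checking all 64 profiles: 3 have a profitable deviation, 61 do not.)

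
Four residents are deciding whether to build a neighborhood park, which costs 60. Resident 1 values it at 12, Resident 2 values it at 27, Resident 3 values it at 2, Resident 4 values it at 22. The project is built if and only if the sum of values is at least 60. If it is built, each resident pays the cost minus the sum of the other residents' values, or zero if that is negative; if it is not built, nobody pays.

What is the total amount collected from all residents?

Total value 63 ≥ cost 60, so it is built.
Resident 1: others sum to 51; max(0, 60 - 51) = 9.
Resident 2: others sum to 36; max(0, 60 - 36) = 24.
Resident 3: others sum to 61; max(0, 60 - 61) = 0.
Resident 4: others sum to 41; max(0, 60 - 41) = 19.
Total collected = 9 + 24 + 0 + 19 = 52.

52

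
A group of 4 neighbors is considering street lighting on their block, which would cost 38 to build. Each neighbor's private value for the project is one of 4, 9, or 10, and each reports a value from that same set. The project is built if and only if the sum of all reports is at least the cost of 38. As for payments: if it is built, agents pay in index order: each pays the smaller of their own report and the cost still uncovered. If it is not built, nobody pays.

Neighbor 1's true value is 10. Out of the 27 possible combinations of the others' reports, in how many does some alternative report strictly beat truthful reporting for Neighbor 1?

Others report (9, 10, 10): truth gives 0; report 9 gives 1 > 0. Violating.
Others report (10, 9, 10): truth gives 0; report 9 gives 1 > 0. Violating.
Others report (10, 10, 9): truth gives 0; report 9 gives 1 > 0. Violating.
Others report (10, 10, 10): truth gives 0; report 9 gives 1 > 0. Violating.
Others report (4, 4, 4): truth gives 0; no alternative beats it.
Others report (4, 4, 9): truth gives 0; no alternative beats it.
(Checking all 27 profiles: 4 have a profitable deviation, 23 do not.)

4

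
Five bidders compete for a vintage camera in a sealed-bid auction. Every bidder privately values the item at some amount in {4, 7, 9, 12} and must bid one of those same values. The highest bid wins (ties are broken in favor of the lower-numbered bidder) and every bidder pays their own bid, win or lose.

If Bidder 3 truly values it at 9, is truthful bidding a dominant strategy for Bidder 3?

No

Consider the case where Bidder 1 bids 4, Bidder 2 bids 4, Bidder 4 bids 4 and Bidder 5 bids 4.
Truthful bid 9: wins, pays 9, utility 9 - 9 = 0.
Bid 7 instead: wins, pays 7, utility 9 - 7 = 2.
Since 2 > 0, bidding 7 is strictly better here, so truthful bidding is not dominant.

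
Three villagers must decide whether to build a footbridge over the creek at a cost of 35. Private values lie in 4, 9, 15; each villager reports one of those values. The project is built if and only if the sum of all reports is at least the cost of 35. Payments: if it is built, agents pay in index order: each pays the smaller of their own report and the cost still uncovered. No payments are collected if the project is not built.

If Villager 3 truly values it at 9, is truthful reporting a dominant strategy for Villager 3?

Yes

Check each profile of the others' reports and compare truth against every alternative report.
Others report (15, 15): truth gives 4, best alternative gives 4.
Others report (4, 4): truth gives 0, best alternative gives 0.
Others report (4, 9): truth gives 0, best alternative gives 0.
Others report (4, 15): truth gives 0, best alternative gives 0.
Others report (9, 4): truth gives 0, best alternative gives 0.
Others report (9, 9): truth gives 0, best alternative gives 0.
(Remaining 3 profiles checked similarly; truth is weakly best in each.)
In every case the truthful report is at least as good as any alternative, so it is a dominant strategy.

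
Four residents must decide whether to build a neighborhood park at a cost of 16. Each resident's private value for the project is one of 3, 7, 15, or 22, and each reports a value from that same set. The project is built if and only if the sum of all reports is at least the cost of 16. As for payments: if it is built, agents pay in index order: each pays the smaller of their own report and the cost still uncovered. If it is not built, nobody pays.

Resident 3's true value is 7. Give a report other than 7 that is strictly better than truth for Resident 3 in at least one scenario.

3

Suppose Resident 1 reports 3, Resident 2 reports 3 and Resident 4 reports 7.
Report 7: project built, pays 7, utility 7 - 7 = 0.
Report 3: project built, pays 3, utility 7 - 3 = 4.
So reporting 3 beats truth here (4 > 0).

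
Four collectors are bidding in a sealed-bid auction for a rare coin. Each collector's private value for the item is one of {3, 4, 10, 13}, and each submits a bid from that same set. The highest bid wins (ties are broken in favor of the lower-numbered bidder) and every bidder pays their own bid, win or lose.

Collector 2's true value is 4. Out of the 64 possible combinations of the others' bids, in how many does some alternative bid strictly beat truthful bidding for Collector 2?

Others bid (3, 3, 10): truth gives -4; bid 3 gives -3 > -4. Violating.
Others bid (3, 3, 13): truth gives -4; bid 3 gives -3 > -4. Violating.
Others bid (3, 4, 10): truth gives -4; bid 3 gives -3 > -4. Violating.
Others bid (3, 4, 13): truth gives -4; bid 3 gives -3 > -4. Violating.
Others bid (3, 3, 3): truth gives 0; no alternative beats it.
Others bid (3, 3, 4): truth gives 0; no alternative beats it.
(Checking all 64 profiles: 60 have a profitable deviation, 4 do not.)

60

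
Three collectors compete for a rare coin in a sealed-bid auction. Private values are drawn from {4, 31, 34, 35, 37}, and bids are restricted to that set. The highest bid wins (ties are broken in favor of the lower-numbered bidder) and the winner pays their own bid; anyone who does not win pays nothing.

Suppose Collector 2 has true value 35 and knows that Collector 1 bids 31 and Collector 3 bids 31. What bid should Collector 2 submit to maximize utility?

Bid 4: loses, pays 0, utility 0.
Bid 31: loses, pays 0, utility 0.
Bid 34: wins, pays 34, utility 35 - 34 = 1.
Bid 35: wins, pays 35, utility 35 - 35 = 0.
Bid 37: wins, pays 37, utility 35 - 37 = -2.
The best choice is 34 with utility 1.

34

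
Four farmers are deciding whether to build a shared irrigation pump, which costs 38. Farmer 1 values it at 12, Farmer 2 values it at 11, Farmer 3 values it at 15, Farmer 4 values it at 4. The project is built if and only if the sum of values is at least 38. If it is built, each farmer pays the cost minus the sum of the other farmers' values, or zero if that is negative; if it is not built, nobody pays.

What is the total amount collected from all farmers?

Total value 42 ≥ cost 38, so it is built.
Farmer 1: others sum to 30; max(0, 38 - 30) = 8.
Farmer 2: others sum to 31; max(0, 38 - 31) = 7.
Farmer 3: others sum to 27; max(0, 38 - 27) = 11.
Farmer 4: others sum to 38; max(0, 38 - 38) = 0.
Total collected = 8 + 7 + 11 + 0 = 26.

26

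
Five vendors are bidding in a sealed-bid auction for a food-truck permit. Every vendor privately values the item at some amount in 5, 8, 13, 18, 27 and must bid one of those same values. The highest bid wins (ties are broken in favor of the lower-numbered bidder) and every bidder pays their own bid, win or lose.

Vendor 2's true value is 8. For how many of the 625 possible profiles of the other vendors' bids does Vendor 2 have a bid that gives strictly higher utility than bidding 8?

Others bid (5, 5, 5, 13): truth gives -8; bid 5 gives -5 > -8. Violating.
Others bid (5, 5, 5, 18): truth gives -8; bid 5 gives -5 > -8. Violating.
Others bid (5, 5, 5, 27): truth gives -8; bid 5 gives -5 > -8. Violating.
Others bid (5, 5, 8, 13): truth gives -8; bid 5 gives -5 > -8. Violating.
Others bid (5, 5, 5, 5): truth gives 0; no alternative beats it.
Others bid (5, 5, 5, 8): truth gives 0; no alternative beats it.
(Checking all 625 profiles: 617 have a profitable deviation, 8 do not.)

617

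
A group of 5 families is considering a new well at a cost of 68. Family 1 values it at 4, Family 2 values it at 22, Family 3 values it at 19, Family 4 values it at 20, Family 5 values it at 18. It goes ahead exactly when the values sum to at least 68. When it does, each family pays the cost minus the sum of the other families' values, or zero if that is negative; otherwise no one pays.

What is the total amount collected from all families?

19

Total value 83 ≥ cost 68, so it is built.
Family 1: others sum to 79; max(0, 68 - 79) = 0.
Family 2: others sum to 61; max(0, 68 - 61) = 7.
Family 3: others sum to 64; max(0, 68 - 64) = 4.
Family 4: others sum to 63; max(0, 68 - 63) = 5.
Family 5: others sum to 65; max(0, 68 - 65) = 3.
Total collected = 0 + 7 + 4 + 5 + 3 = 19.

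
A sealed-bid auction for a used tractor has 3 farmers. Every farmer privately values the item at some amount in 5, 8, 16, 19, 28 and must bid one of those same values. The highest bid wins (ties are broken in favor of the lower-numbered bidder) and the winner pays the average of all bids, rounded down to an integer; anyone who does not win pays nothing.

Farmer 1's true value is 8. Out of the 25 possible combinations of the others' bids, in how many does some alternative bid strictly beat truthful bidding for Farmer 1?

Others bid (5, 5): truth gives 2; bid 5 gives 3 > 2. Violating.
Others bid (5, 8): truth gives 1; no alternative beats it.
Others bid (5, 16): truth gives 0; no alternative beats it.
(Checking all 25 profiles: 1 has a profitable deviation, 24 do not.)

1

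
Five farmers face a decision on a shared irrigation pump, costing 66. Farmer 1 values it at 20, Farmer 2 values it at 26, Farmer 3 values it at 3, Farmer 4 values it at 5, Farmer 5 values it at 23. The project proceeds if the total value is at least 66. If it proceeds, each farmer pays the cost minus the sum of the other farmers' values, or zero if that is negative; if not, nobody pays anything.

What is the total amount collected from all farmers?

Total value 77 ≥ cost 66, so it is built.
Farmer 1: others sum to 57; max(0, 66 - 57) = 9.
Farmer 2: others sum to 51; max(0, 66 - 51) = 15.
Farmer 3: others sum to 74; max(0, 66 - 74) = 0.
Farmer 4: others sum to 72; max(0, 66 - 72) = 0.
Farmer 5: others sum to 54; max(0, 66 - 54) = 12.
Total collected = 9 + 15 + 0 + 0 + 12 = 36.

36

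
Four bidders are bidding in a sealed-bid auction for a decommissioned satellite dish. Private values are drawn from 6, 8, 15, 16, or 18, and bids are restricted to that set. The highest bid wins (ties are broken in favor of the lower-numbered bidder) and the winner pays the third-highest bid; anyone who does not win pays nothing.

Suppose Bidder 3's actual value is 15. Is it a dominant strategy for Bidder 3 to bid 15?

Consider the case where Bidder 1 bids 6, Bidder 2 bids 6 and Bidder 4 bids 16.
Truthful bid 15: loses, pays 0, utility 0.
Bid 16 instead: wins, pays 6, utility 15 - 6 = 9.
Since 9 > 0, bidding 16 is strictly better here, so truthful bidding is not dominant.

No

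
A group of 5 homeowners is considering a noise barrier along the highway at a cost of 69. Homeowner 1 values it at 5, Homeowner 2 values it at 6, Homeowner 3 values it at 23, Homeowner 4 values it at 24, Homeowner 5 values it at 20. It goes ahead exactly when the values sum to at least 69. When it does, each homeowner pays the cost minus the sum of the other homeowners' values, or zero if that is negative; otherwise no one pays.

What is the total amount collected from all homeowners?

40

Total value 78 ≥ cost 69, so it is built.
Homeowner 1: others sum to 73; max(0, 69 - 73) = 0.
Homeowner 2: others sum to 72; max(0, 69 - 72) = 0.
Homeowner 3: others sum to 55; max(0, 69 - 55) = 14.
Homeowner 4: others sum to 54; max(0, 69 - 54) = 15.
Homeowner 5: others sum to 58; max(0, 69 - 58) = 11.
Total collected = 0 + 0 + 14 + 15 + 11 = 40.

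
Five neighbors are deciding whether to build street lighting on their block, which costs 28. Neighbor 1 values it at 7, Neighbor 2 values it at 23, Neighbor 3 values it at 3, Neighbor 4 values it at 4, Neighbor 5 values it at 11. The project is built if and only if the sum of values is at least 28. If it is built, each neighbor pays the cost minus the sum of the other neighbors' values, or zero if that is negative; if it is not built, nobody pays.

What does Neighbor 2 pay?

3

Total value 48 ≥ cost 28, so the project is built.
The other neighbors' values sum to 25.
Cost minus that sum is 28 - 25 = 3.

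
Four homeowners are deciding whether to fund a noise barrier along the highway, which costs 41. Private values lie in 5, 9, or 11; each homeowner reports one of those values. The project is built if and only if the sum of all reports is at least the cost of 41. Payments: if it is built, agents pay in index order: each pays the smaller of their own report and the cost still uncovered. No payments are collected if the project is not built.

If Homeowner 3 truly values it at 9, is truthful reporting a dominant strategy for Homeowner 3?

Yes

Check each profile of the others' reports and compare truth against every alternative report.
Others report (5, 5, 5): truth gives 0, best alternative gives 0.
Others report (5, 5, 9): truth gives 0, best alternative gives 0.
Others report (5, 5, 11): truth gives 0, best alternative gives 0.
Others report (5, 9, 5): truth gives 0, best alternative gives 0.
Others report (5, 9, 9): truth gives 0, best alternative gives 0.
Others report (5, 9, 11): truth gives 0, best alternative gives 0.
(Remaining 21 profiles checked similarly; truth is weakly best in each.)
In every case the truthful report is at least as good as any alternative, so it is a dominant strategy.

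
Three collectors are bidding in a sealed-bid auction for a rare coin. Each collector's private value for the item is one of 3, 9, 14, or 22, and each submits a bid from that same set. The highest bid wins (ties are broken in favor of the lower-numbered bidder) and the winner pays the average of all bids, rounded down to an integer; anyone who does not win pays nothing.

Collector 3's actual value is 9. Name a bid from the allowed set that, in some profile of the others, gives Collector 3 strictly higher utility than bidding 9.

14

Suppose Collector 1 bids 3 and Collector 2 bids 9.
Bid 9: loses, pays 0, utility 0.
Bid 14: wins, pays 8, utility 9 - 8 = 1.
So bidding 14 beats truth here (1 > 0).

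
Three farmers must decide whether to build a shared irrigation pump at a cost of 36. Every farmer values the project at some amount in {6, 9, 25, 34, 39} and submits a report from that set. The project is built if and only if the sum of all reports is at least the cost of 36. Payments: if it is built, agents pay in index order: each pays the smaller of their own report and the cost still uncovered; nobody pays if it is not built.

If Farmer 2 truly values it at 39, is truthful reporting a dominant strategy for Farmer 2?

No

Consider the case where Farmer 1 reports 6 and Farmer 3 reports 6.
Truthful report 39: project built, pays 30, utility 39 - 30 = 9.
Report 25 instead: project built, pays 25, utility 39 - 25 = 14.
Since 14 > 9, reporting 25 is strictly better here, so truthful reporting is not dominant.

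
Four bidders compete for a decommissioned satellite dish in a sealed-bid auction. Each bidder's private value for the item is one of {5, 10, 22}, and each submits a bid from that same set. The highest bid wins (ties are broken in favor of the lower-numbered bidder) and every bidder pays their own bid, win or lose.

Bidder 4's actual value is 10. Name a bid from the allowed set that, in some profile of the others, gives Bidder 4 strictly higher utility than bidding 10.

Suppose Bidder 1 bids 5, Bidder 2 bids 5 and Bidder 3 bids 10.
Bid 10: loses but pays 10, utility -10.
Bid 5: loses but pays 5, utility -5.
So bidding 5 beats truth here (-5 > -10).

5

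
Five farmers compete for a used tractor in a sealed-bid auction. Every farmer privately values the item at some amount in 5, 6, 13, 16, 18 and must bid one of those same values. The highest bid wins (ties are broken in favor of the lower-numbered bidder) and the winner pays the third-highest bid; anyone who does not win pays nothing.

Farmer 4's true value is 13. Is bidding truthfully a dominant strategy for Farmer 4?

Consider the case where Farmer 1 bids 5, Farmer 2 bids 5, Farmer 3 bids 5 and Farmer 5 bids 16.
Truthful bid 13: loses, pays 0, utility 0.
Bid 16 instead: wins, pays 5, utility 13 - 5 = 8.
Since 8 > 0, bidding 16 is strictly better here, so truthful bidding is not dominant.

No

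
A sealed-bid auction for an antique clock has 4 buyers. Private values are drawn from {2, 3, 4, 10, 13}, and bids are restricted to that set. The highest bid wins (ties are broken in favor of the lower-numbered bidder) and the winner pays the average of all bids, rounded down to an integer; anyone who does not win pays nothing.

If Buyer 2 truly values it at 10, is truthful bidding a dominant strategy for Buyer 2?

Consider the case where Buyer 1 bids 2, Buyer 3 bids 2 and Buyer 4 bids 2.
Truthful bid 10: wins, pays 4, utility 10 - 4 = 6.
Bid 3 instead: wins, pays 2, utility 10 - 2 = 8.
Since 8 > 6, bidding 3 is strictly better here, so truthful bidding is not dominant.

No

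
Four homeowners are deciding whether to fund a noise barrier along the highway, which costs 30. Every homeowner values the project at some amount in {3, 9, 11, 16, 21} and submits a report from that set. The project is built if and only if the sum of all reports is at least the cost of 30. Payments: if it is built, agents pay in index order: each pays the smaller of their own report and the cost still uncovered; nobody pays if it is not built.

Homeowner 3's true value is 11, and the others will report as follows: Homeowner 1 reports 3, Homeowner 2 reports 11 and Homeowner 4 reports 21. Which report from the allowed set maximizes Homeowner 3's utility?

Report 3: project built, pays 3, utility 11 - 3 = 8.
Report 9: project built, pays 9, utility 11 - 9 = 2.
Report 11: project built, pays 11, utility 11 - 11 = 0.
Report 16: project built, pays 16, utility 11 - 16 = -5.
Report 21: project built, pays 16, utility 11 - 16 = -5.
The best choice is 3 with utility 8.

3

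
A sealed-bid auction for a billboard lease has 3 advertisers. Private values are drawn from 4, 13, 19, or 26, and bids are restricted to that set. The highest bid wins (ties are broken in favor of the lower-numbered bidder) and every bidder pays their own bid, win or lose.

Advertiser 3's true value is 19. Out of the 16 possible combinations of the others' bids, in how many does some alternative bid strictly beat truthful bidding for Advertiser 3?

Others bid (4, 4): truth gives 0; bid 13 gives 6 > 0. Violating.
Others bid (4, 19): truth gives -19; bid 4 gives -4 > -19. Violating.
Others bid (4, 26): truth gives -19; bid 4 gives -4 > -19. Violating.
Others bid (13, 19): truth gives -19; bid 4 gives -4 > -19. Violating.
Others bid (4, 13): truth gives 0; no alternative beats it.
Others bid (13, 4): truth gives 0; no alternative beats it.
(Checking all 16 profiles: 13 have a profitable deviation, 3 do not.)

13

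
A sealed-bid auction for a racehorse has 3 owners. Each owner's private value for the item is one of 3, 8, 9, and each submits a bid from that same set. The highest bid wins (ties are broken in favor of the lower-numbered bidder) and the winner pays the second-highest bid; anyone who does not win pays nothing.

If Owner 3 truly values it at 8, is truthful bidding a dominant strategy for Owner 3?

Yes

Check each profile of the others' bids and compare truth against every alternative bid.
Others bid (3, 3): truth gives 5, best alternative gives 5.
Others bid (3, 8): truth gives 0, best alternative gives 0.
Others bid (3, 9): truth gives 0, best alternative gives 0.
Others bid (8, 3): truth gives 0, best alternative gives 0.
Others bid (8, 8): truth gives 0, best alternative gives 0.
Others bid (8, 9): truth gives 0, best alternative gives 0.
(Remaining 3 profiles checked similarly; truth is weakly best in each.)
In every case the truthful bid is at least as good as any alternative, so it is a dominant strategy.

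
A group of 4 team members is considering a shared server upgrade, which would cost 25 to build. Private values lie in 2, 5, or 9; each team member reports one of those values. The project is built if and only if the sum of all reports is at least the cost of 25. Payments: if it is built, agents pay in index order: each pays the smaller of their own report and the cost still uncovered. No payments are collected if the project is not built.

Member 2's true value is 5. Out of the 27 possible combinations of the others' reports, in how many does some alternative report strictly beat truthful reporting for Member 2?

4

Others report (5, 9, 9): truth gives 0; report 2 gives 3 > 0. Violating.
Others report (9, 5, 9): truth gives 0; report 2 gives 3 > 0. Violating.
Others report (9, 9, 5): truth gives 0; report 2 gives 3 > 0. Violating.
Others report (9, 9, 9): truth gives 0; report 2 gives 3 > 0. Violating.
Others report (2, 2, 2): truth gives 0; no alternative beats it.
Others report (2, 2, 5): truth gives 0; no alternative beats it.
(Checking all 27 profiles: 4 have a profitable deviation, 23 do not.)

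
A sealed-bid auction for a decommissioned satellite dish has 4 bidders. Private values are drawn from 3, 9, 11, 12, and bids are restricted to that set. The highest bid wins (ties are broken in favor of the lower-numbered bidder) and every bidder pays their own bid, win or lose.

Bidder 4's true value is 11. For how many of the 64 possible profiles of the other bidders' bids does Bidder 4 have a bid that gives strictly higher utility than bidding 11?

Others bid (3, 3, 3): truth gives 0; bid 9 gives 2 > 0. Violating.
Others bid (3, 3, 11): truth gives -11; bid 12 gives -1 > -11. Violating.
Others bid (3, 3, 12): truth gives -11; bid 3 gives -3 > -11. Violating.
Others bid (3, 9, 11): truth gives -11; bid 12 gives -1 > -11. Violating.
Others bid (3, 3, 9): truth gives 0; no alternative beats it.
Others bid (3, 9, 3): truth gives 0; no alternative beats it.
(Checking all 64 profiles: 57 have a profitable deviation, 7 do not.)

57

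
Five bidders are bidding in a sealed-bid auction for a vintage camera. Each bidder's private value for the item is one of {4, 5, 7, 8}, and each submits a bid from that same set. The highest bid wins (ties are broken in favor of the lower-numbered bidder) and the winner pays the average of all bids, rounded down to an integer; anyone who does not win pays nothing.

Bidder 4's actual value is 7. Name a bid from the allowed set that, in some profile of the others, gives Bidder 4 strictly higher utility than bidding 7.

Suppose Bidder 1 bids 4, Bidder 2 bids 4, Bidder 3 bids 4 and Bidder 5 bids 8.
Bid 7: loses, pays 0, utility 0.
Bid 8: wins, pays 5, utility 7 - 5 = 2.
So bidding 8 beats truth here (2 > 0).

8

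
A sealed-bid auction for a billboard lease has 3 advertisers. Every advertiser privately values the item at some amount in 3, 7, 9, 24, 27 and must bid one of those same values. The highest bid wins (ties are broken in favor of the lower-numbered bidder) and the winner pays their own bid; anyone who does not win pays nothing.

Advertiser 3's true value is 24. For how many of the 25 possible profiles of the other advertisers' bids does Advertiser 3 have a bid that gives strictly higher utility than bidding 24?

Others bid (3, 3): truth gives 0; bid 7 gives 17 > 0. Violating.
Others bid (3, 7): truth gives 0; bid 9 gives 15 > 0. Violating.
Others bid (7, 3): truth gives 0; bid 9 gives 15 > 0. Violating.
Others bid (7, 7): truth gives 0; bid 9 gives 15 > 0. Violating.
Others bid (3, 9): truth gives 0; no alternative beats it.
Others bid (3, 24): truth gives 0; no alternative beats it.
(Checking all 25 profiles: 4 have a profitable deviation, 21 do not.)

4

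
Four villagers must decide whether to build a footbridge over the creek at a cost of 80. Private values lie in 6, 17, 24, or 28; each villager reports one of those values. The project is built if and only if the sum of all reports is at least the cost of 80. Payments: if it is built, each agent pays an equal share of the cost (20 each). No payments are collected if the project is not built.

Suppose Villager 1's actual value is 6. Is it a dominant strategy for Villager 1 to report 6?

Check each profile of the others' reports and compare truth against every alternative report.
Others report (17, 24, 24): truth gives 0, best alternative gives -14.
Others report (17, 24, 28): truth gives 0, best alternative gives -14.
Others report (17, 28, 24): truth gives 0, best alternative gives -14.
Others report (17, 28, 28): truth gives 0, best alternative gives -14.
Others report (24, 17, 24): truth gives 0, best alternative gives -14.
Others report (24, 17, 28): truth gives 0, best alternative gives -14.
(Remaining 58 profiles checked similarly; truth is weakly best in each.)
In every case the truthful report is at least as good as any alternative, so it is a dominant strategy.

Yes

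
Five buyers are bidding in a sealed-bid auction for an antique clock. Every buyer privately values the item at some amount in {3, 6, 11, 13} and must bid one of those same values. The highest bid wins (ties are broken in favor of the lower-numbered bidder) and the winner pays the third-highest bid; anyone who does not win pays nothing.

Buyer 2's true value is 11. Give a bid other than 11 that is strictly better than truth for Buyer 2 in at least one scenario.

13

Suppose Buyer 1 bids 3, Buyer 3 bids 3, Buyer 4 bids 3 and Buyer 5 bids 13.
Bid 11: loses, pays 0, utility 0.
Bid 13: wins, pays 3, utility 11 - 3 = 8.
So bidding 13 beats truth here (8 > 0).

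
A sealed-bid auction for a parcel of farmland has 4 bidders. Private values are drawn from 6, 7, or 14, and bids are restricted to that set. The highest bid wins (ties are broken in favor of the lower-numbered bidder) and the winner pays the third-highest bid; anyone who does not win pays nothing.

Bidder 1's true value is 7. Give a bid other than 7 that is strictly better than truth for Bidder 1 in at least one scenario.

Suppose Bidder 2 bids 6, Bidder 3 bids 6 and Bidder 4 bids 14.
Bid 7: loses, pays 0, utility 0.
Bid 14: wins, pays 6, utility 7 - 6 = 1.
So bidding 14 beats truth here (1 > 0).

14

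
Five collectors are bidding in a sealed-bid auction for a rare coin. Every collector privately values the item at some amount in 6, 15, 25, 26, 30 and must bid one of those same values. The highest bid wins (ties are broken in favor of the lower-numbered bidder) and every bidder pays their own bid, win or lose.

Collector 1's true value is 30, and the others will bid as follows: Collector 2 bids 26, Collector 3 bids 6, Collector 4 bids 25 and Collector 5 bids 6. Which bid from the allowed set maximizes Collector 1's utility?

Bid 6: loses but pays 6, utility -6.
Bid 15: loses but pays 15, utility -15.
Bid 25: loses but pays 25, utility -25.
Bid 26: wins, pays 26, utility 30 - 26 = 4.
Bid 30: wins, pays 30, utility 30 - 30 = 0.
The best choice is 26 with utility 4.

26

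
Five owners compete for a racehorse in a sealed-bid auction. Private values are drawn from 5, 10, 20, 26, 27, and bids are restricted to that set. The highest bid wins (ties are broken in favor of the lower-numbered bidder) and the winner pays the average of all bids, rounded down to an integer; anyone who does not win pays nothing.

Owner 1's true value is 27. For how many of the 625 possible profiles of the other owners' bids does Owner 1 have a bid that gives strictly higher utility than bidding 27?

93

Others bid (5, 5, 5, 5): truth gives 18; bid 5 gives 22 > 18. Violating.
Others bid (5, 5, 5, 10): truth gives 17; bid 10 gives 20 > 17. Violating.
Others bid (5, 5, 5, 20): truth gives 15; bid 20 gives 16 > 15. Violating.
Others bid (5, 5, 10, 5): truth gives 17; bid 10 gives 20 > 17. Violating.
Others bid (5, 5, 5, 26): truth gives 14; no alternative beats it.
Others bid (5, 5, 5, 27): truth gives 14; no alternative beats it.
(Checking all 625 profiles: 93 have a profitable deviation, 532 do not.)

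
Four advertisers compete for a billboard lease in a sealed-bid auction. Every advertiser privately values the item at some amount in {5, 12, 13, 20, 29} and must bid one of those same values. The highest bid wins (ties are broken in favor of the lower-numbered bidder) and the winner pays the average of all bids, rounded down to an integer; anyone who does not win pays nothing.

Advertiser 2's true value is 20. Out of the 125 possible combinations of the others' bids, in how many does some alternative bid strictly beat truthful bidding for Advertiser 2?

Others bid (5, 5, 5): truth gives 12; bid 12 gives 14 > 12. Violating.
Others bid (5, 5, 12): truth gives 10; bid 12 gives 12 > 10. Violating.
Others bid (5, 5, 13): truth gives 10; bid 13 gives 11 > 10. Violating.
Others bid (5, 5, 29): truth gives 0; bid 29 gives 3 > 0. Violating.
Others bid (5, 5, 20): truth gives 8; no alternative beats it.
Others bid (5, 12, 20): truth gives 6; no alternative beats it.
(Checking all 125 profiles: 39 have a profitable deviation, 86 do not.)

39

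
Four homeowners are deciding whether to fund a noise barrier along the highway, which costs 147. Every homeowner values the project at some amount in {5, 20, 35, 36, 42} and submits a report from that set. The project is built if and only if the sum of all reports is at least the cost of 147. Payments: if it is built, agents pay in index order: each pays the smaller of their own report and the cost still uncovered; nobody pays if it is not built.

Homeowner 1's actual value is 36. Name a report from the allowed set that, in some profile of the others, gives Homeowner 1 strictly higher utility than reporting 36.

Suppose Homeowner 2 reports 35, Homeowner 3 reports 35 and Homeowner 4 reports 42.
Report 36: project built, pays 36, utility 36 - 36 = 0.
Report 35: project built, pays 35, utility 36 - 35 = 1.
So reporting 35 beats truth here (1 > 0).

35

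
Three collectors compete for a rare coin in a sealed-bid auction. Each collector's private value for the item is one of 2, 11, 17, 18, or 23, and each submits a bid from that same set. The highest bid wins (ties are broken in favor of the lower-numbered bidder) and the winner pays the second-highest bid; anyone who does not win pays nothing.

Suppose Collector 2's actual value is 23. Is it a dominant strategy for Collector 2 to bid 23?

Check each profile of the others' bids and compare truth against every alternative bid.
Others bid (18, 2): truth gives 5, best alternative gives 0.
Others bid (18, 11): truth gives 5, best alternative gives 0.
Others bid (18, 17): truth gives 5, best alternative gives 0.
Others bid (18, 18): truth gives 5, best alternative gives 0.
Others bid (2, 2): truth gives 21, best alternative gives 21.
Others bid (2, 11): truth gives 12, best alternative gives 12.
(Remaining 19 profiles checked similarly; truth is weakly best in each.)
In every case the truthful bid is at least as good as any alternative, so it is a dominant strategy.

Yes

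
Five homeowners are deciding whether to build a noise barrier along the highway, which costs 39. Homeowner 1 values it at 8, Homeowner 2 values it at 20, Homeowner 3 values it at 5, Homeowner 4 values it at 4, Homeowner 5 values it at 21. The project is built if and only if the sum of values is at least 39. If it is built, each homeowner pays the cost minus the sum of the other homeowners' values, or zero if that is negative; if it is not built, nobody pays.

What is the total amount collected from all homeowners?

Total value 58 ≥ cost 39, so it is built.
Homeowner 1: others sum to 50; max(0, 39 - 50) = 0.
Homeowner 2: others sum to 38; max(0, 39 - 38) = 1.
Homeowner 3: others sum to 53; max(0, 39 - 53) = 0.
Homeowner 4: others sum to 54; max(0, 39 - 54) = 0.
Homeowner 5: others sum to 37; max(0, 39 - 37) = 2.
Total collected = 0 + 1 + 0 + 0 + 2 = 3.

3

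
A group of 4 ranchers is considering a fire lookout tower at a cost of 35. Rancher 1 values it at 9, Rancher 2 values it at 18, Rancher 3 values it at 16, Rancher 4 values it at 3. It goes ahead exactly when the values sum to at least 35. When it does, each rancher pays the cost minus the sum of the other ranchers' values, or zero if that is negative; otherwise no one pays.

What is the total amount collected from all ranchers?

Total value 46 ≥ cost 35, so it is built.
Rancher 1: others sum to 37; max(0, 35 - 37) = 0.
Rancher 2: others sum to 28; max(0, 35 - 28) = 7.
Rancher 3: others sum to 30; max(0, 35 - 30) = 5.
Rancher 4: others sum to 43; max(0, 35 - 43) = 0.
Total collected = 0 + 7 + 5 + 0 = 12.

12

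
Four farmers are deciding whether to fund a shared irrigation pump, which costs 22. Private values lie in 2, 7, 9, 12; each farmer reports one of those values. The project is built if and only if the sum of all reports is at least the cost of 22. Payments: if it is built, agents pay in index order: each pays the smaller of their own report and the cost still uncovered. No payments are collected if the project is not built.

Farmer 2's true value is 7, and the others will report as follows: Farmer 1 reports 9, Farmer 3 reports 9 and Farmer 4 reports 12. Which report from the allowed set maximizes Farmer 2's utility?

2

Report 2: project built, pays 2, utility 7 - 2 = 5.
Report 7: project built, pays 7, utility 7 - 7 = 0.
Report 9: project built, pays 9, utility 7 - 9 = -2.
Report 12: project built, pays 12, utility 7 - 12 = -5.
The best choice is 2 with utility 5.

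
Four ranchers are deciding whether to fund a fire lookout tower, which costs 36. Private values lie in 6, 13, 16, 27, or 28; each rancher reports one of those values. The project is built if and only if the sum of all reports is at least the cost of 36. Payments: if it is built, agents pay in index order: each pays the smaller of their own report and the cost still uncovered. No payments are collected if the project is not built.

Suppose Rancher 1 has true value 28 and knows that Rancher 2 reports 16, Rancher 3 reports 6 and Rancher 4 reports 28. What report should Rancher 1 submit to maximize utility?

6

Report 6: project built, pays 6, utility 28 - 6 = 22.
Report 13: project built, pays 13, utility 28 - 13 = 15.
Report 16: project built, pays 16, utility 28 - 16 = 12.
Report 27: project built, pays 27, utility 28 - 27 = 1.
Report 28: project built, pays 28, utility 28 - 28 = 0.
The best choice is 6 with utility 22.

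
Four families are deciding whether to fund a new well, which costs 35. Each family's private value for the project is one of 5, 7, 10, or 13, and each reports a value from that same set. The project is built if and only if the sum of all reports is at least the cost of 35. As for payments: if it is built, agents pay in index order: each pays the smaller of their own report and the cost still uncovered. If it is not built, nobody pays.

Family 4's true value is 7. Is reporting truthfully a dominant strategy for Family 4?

Check each profile of the others' reports and compare truth against every alternative report.
Others report (10, 13, 13): truth gives 7, best alternative gives 7.
Others report (13, 10, 13): truth gives 7, best alternative gives 7.
Others report (13, 13, 10): truth gives 7, best alternative gives 7.
Others report (13, 13, 13): truth gives 7, best alternative gives 7.
Others report (7, 13, 13): truth gives 5, best alternative gives 5.
Others report (10, 10, 13): truth gives 5, best alternative gives 5.
(Remaining 58 profiles checked similarly; truth is weakly best in each.)
In every case the truthful report is at least as good as any alternative, so it is a dominant strategy.

Yes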